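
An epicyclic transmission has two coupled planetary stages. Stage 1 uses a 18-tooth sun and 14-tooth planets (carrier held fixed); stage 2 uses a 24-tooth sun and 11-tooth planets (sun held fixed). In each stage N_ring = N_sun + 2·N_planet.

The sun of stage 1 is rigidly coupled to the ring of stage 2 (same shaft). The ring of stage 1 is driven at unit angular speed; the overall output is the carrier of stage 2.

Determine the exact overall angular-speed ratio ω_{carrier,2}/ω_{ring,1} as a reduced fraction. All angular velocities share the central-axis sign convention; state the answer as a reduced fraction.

-529/315

Stage 1: N_ring = 18 + 2·14 = 46
Stage 1: 18(ω_s−ω_c) = −46(ω_r−ω_c),  ω_c=0, ω_r=1
Stage 1: ω_s = 0 − (46/18)(1−0) = -23/9
  ⇒ ω_s¹/ω_r¹ = -23/9
Stage 2: N_ring = 24 + 2·11 = 46
Stage 2: 24(ω_s−ω_c) = −46(ω_r−ω_c),  ω_s=0, ω_r=1
Stage 2: 24(0−ω_c) = −46(1−ω_c)  ⇒  70ω_c = 46  ⇒  ω_c = 23/35
  ⇒ ω_c²/ω_r² = 23/35
Coupling ω_r² = ω_s¹ ⇒ overall = -23/9 × 23/35 = -529/315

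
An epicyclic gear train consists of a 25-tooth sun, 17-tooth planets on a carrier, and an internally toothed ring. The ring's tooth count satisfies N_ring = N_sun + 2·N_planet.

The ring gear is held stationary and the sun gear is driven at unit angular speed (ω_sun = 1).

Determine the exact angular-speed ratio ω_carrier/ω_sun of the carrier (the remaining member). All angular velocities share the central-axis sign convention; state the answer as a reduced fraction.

25/84

N_ring = 25 + 2·17 = 59
25(ω_s−ω_c) = −59(ω_r−ω_c),  ω_r=0, ω_s=1
25(1−ω_c) = −59(0−ω_c)  ⇒  84ω_c = 25  ⇒  ω_c = 25/84
ω_c/ω_s = 25/84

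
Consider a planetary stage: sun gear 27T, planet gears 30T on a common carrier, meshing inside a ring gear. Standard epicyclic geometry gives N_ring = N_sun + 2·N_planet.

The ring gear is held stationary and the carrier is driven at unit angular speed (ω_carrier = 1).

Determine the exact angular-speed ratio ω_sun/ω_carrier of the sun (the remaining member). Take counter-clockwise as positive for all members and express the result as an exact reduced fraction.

38/9

N_ring = 27 + 2·30 = 87
27(ω_s−ω_c) = −87(ω_r−ω_c),  ω_r=0, ω_c=1
ω_s = 1 − (87/27)(0−1) = 38/9
ω_s/ω_c = 38/9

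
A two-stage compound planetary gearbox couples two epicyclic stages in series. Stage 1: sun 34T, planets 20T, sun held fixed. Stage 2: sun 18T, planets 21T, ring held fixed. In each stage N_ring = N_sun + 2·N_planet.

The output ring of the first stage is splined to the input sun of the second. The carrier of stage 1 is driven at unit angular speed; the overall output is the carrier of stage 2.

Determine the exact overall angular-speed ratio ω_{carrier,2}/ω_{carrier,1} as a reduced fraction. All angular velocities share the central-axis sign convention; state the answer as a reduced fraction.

162/481

Stage 1: N_ring = 34 + 2·20 = 74
Stage 1: 34(ω_s−ω_c) = −74(ω_r−ω_c),  ω_s=0, ω_c=1
Stage 1: ω_r = 1 − (34/74)(0−1) = 54/37
  ⇒ ω_r¹/ω_c¹ = 54/37
Stage 2: N_ring = 18 + 2·21 = 60
Stage 2: 18(ω_s−ω_c) = −60(ω_r−ω_c),  ω_r=0, ω_s=1
Stage 2: 18(1−ω_c) = −60(0−ω_c)  ⇒  78ω_c = 18  ⇒  ω_c = 3/13
  ⇒ ω_c²/ω_s² = 3/13
Coupling ω_s² = ω_r¹ ⇒ overall = 54/37 × 3/13 = 162/481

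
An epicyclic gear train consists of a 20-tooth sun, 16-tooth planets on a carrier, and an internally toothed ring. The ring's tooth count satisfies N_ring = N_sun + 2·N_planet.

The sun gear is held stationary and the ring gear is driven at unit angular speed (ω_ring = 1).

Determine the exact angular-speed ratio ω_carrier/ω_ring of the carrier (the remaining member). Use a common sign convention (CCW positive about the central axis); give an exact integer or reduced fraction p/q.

N_ring = 20 + 2·16 = 52
20(ω_s−ω_c) = −52(ω_r−ω_c),  ω_s=0, ω_r=1
20(0−ω_c) = −52(1−ω_c)  ⇒  72ω_c = 52  ⇒  ω_c = 13/18
ω_c/ω_r = 13/18

13/18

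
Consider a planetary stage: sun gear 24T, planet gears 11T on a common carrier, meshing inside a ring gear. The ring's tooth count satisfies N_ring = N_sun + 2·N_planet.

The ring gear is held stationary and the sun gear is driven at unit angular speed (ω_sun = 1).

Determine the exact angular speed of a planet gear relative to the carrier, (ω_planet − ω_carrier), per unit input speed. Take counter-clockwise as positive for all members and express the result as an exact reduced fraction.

N_ring = 24 + 2·11 = 46
24(ω_s−ω_c) = −46(ω_r−ω_c),  ω_r=0, ω_s=1
24(1−ω_c) = −46(0−ω_c)  ⇒  70ω_c = 24  ⇒  ω_c = 12/35
sun–planet: 24·(1−12/35) = −11·(ω_p−ω_c)  ⇒  ω_p−ω_c = −(24/11)·(23/35) = -552/385

-552/385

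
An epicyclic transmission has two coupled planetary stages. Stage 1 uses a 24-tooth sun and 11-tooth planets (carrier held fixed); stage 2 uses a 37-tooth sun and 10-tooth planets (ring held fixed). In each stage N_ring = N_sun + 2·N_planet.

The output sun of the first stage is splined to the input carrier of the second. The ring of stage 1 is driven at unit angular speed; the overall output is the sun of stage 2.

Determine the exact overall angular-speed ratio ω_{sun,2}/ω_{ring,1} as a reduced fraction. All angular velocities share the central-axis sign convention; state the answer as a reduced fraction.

-1081/222

Stage 1: N_ring = 24 + 2·11 = 46
Stage 1: 24(ω_s−ω_c) = −46(ω_r−ω_c),  ω_c=0, ω_r=1
Stage 1: ω_s = 0 − (46/24)(1−0) = -23/12
  ⇒ ω_s¹/ω_r¹ = -23/12
Stage 2: N_ring = 37 + 2·10 = 57
Stage 2: 37(ω_s−ω_c) = −57(ω_r−ω_c),  ω_r=0, ω_c=1
Stage 2: ω_s = 1 − (57/37)(0−1) = 94/37
  ⇒ ω_s²/ω_c² = 94/37
Coupling ω_c² = ω_s¹ ⇒ overall = -23/12 × 94/37 = -1081/222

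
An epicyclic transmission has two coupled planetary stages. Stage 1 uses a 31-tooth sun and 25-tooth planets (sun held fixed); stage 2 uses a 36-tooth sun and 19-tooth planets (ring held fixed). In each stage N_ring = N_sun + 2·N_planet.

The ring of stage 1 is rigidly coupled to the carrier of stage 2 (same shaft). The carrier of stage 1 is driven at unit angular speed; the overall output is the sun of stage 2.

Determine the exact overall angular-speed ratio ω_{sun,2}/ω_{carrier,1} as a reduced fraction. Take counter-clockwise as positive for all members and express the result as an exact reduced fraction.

Stage 1: N_ring = 31 + 2·25 = 81
Stage 1: 31(ω_s−ω_c) = −81(ω_r−ω_c),  ω_s=0, ω_c=1
Stage 1: ω_r = 1 − (31/81)(0−1) = 112/81
  ⇒ ω_r¹/ω_c¹ = 112/81
Stage 2: N_ring = 36 + 2·19 = 74
Stage 2: 36(ω_s−ω_c) = −74(ω_r−ω_c),  ω_r=0, ω_c=1
Stage 2: ω_s = 1 − (74/36)(0−1) = 55/18
  ⇒ ω_s²/ω_c² = 55/18
Coupling ω_c² = ω_r¹ ⇒ overall = 112/81 × 55/18 = 3080/729

3080/729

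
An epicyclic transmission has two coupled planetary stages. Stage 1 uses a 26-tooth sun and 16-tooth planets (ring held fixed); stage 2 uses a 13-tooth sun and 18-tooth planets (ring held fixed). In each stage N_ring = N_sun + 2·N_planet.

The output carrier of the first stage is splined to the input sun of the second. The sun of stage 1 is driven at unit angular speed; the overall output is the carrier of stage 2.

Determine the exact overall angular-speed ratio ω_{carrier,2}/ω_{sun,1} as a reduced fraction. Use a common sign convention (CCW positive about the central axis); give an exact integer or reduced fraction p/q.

169/2604

Stage 1: N_ring = 26 + 2·16 = 58
Stage 1: 26(ω_s−ω_c) = −58(ω_r−ω_c),  ω_r=0, ω_s=1
Stage 1: 26(1−ω_c) = −58(0−ω_c)  ⇒  84ω_c = 26  ⇒  ω_c = 13/42
  ⇒ ω_c¹/ω_s¹ = 13/42
Stage 2: N_ring = 13 + 2·18 = 49
Stage 2: 13(ω_s−ω_c) = −49(ω_r−ω_c),  ω_r=0, ω_s=1
Stage 2: 13(1−ω_c) = −49(0−ω_c)  ⇒  62ω_c = 13  ⇒  ω_c = 13/62
  ⇒ ω_c²/ω_s² = 13/62
Coupling ω_s² = ω_c¹ ⇒ overall = 13/42 × 13/62 = 169/2604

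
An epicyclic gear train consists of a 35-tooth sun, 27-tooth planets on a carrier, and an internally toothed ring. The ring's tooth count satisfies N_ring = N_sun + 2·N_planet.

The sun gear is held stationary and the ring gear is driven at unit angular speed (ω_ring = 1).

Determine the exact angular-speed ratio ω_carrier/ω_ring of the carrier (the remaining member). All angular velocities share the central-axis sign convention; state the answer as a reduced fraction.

N_ring = 35 + 2·27 = 89
35(ω_s−ω_c) = −89(ω_r−ω_c),  ω_s=0, ω_r=1
35(0−ω_c) = −89(1−ω_c)  ⇒  124ω_c = 89  ⇒  ω_c = 89/124
ω_c/ω_r = 89/124

89/124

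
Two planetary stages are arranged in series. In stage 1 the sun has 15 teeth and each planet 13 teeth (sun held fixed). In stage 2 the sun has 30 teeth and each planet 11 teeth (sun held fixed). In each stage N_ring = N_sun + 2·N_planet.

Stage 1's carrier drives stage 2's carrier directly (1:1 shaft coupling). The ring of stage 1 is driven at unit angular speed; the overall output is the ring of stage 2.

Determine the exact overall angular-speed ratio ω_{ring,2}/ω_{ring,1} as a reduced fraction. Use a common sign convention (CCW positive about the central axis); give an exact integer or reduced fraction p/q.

1681/1456

Stage 1: N_ring = 15 + 2·13 = 41
Stage 1: 15(ω_s−ω_c) = −41(ω_r−ω_c),  ω_s=0, ω_r=1
Stage 1: 15(0−ω_c) = −41(1−ω_c)  ⇒  56ω_c = 41  ⇒  ω_c = 41/56
  ⇒ ω_c¹/ω_r¹ = 41/56
Stage 2: N_ring = 30 + 2·11 = 52
Stage 2: 30(ω_s−ω_c) = −52(ω_r−ω_c),  ω_s=0, ω_c=1
Stage 2: ω_r = 1 − (30/52)(0−1) = 41/26
  ⇒ ω_r²/ω_c² = 41/26
Coupling ω_c² = ω_c¹ ⇒ overall = 41/56 × 41/26 = 1681/1456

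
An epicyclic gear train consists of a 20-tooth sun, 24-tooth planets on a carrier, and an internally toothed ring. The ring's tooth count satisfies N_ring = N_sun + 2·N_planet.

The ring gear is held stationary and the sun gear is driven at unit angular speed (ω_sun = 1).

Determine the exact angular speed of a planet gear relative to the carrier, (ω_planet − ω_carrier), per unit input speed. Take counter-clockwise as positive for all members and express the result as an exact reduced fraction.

N_ring = 20 + 2·24 = 68
20(ω_s−ω_c) = −68(ω_r−ω_c),  ω_r=0, ω_s=1
20(1−ω_c) = −68(0−ω_c)  ⇒  88ω_c = 20  ⇒  ω_c = 5/22
sun–planet: 20·(1−5/22) = −24·(ω_p−ω_c)  ⇒  ω_p−ω_c = −(20/24)·(17/22) = -85/132

-85/132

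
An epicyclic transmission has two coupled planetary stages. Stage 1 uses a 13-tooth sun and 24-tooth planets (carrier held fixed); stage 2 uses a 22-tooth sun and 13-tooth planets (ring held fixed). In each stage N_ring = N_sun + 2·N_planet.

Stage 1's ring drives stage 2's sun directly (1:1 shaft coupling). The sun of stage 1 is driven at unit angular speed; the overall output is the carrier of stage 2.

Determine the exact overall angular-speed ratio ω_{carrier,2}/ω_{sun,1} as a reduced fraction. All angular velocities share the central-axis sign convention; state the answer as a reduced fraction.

Stage 1: N_ring = 13 + 2·24 = 61
Stage 1: 13(ω_s−ω_c) = −61(ω_r−ω_c),  ω_c=0, ω_s=1
Stage 1: ω_r = 0 − (13/61)(1−0) = -13/61
  ⇒ ω_r¹/ω_s¹ = -13/61
Stage 2: N_ring = 22 + 2·13 = 48
Stage 2: 22(ω_s−ω_c) = −48(ω_r−ω_c),  ω_r=0, ω_s=1
Stage 2: 22(1−ω_c) = −48(0−ω_c)  ⇒  70ω_c = 22  ⇒  ω_c = 11/35
  ⇒ ω_c²/ω_s² = 11/35
Coupling ω_s² = ω_r¹ ⇒ overall = -13/61 × 11/35 = -143/2135

-143/2135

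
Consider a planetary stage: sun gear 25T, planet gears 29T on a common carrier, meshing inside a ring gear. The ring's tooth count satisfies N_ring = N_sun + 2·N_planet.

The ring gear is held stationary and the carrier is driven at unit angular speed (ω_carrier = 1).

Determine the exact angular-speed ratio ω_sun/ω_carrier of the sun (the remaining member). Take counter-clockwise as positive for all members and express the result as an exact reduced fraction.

N_ring = 25 + 2·29 = 83
25(ω_s−ω_c) = −83(ω_r−ω_c),  ω_r=0, ω_c=1
ω_s = 1 − (83/25)(0−1) = 108/25
ω_s/ω_c = 108/25

108/25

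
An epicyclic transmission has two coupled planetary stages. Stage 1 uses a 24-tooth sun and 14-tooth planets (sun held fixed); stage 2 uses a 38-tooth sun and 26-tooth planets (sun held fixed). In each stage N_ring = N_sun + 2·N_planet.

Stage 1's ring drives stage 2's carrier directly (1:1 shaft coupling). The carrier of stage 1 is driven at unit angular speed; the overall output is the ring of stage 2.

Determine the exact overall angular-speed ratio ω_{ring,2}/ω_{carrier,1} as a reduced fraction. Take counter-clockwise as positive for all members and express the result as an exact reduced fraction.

Stage 1: N_ring = 24 + 2·14 = 52
Stage 1: 24(ω_s−ω_c) = −52(ω_r−ω_c),  ω_s=0, ω_c=1
Stage 1: ω_r = 1 − (24/52)(0−1) = 19/13
  ⇒ ω_r¹/ω_c¹ = 19/13
Stage 2: N_ring = 38 + 2·26 = 90
Stage 2: 38(ω_s−ω_c) = −90(ω_r−ω_c),  ω_s=0, ω_c=1
Stage 2: ω_r = 1 − (38/90)(0−1) = 64/45
  ⇒ ω_r²/ω_c² = 64/45
Coupling ω_c² = ω_r¹ ⇒ overall = 19/13 × 64/45 = 1216/585

1216/585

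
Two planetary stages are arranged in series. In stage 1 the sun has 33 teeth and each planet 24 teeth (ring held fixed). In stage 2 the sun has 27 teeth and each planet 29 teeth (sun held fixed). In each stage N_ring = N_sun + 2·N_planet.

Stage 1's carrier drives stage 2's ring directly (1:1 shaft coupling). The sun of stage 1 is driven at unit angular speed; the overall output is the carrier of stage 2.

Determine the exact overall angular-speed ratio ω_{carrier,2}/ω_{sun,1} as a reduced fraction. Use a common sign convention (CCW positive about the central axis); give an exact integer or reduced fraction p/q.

935/4256

Stage 1: N_ring = 33 + 2·24 = 81
Stage 1: 33(ω_s−ω_c) = −81(ω_r−ω_c),  ω_r=0, ω_s=1
Stage 1: 33(1−ω_c) = −81(0−ω_c)  ⇒  114ω_c = 33  ⇒  ω_c = 11/38
  ⇒ ω_c¹/ω_s¹ = 11/38
Stage 2: N_ring = 27 + 2·29 = 85
Stage 2: 27(ω_s−ω_c) = −85(ω_r−ω_c),  ω_s=0, ω_r=1
Stage 2: 27(0−ω_c) = −85(1−ω_c)  ⇒  112ω_c = 85  ⇒  ω_c = 85/112
  ⇒ ω_c²/ω_r² = 85/112
Coupling ω_r² = ω_c¹ ⇒ overall = 11/38 × 85/112 = 935/4256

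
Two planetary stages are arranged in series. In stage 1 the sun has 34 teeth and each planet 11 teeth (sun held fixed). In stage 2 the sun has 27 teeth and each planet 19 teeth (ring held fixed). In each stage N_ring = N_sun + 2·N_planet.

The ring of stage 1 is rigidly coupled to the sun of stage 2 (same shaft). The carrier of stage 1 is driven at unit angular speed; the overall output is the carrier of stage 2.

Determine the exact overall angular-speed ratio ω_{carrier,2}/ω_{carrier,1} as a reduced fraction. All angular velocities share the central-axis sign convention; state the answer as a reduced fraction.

Stage 1: N_ring = 34 + 2·11 = 56
Stage 1: 34(ω_s−ω_c) = −56(ω_r−ω_c),  ω_s=0, ω_c=1
Stage 1: ω_r = 1 − (34/56)(0−1) = 45/28
  ⇒ ω_r¹/ω_c¹ = 45/28
Stage 2: N_ring = 27 + 2·19 = 65
Stage 2: 27(ω_s−ω_c) = −65(ω_r−ω_c),  ω_r=0, ω_s=1
Stage 2: 27(1−ω_c) = −65(0−ω_c)  ⇒  92ω_c = 27  ⇒  ω_c = 27/92
  ⇒ ω_c²/ω_s² = 27/92
Coupling ω_s² = ω_r¹ ⇒ overall = 45/28 × 27/92 = 1215/2576

1215/2576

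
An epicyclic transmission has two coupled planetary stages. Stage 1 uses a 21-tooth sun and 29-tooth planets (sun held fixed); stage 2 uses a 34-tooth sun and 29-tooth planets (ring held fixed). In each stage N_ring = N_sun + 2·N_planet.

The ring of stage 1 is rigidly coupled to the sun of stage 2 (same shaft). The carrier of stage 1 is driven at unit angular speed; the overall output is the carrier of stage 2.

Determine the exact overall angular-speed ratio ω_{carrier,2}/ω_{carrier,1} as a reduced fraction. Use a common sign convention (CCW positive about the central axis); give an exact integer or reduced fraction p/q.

1700/4977

Stage 1: N_ring = 21 + 2·29 = 79
Stage 1: 21(ω_s−ω_c) = −79(ω_r−ω_c),  ω_s=0, ω_c=1
Stage 1: ω_r = 1 − (21/79)(0−1) = 100/79
  ⇒ ω_r¹/ω_c¹ = 100/79
Stage 2: N_ring = 34 + 2·29 = 92
Stage 2: 34(ω_s−ω_c) = −92(ω_r−ω_c),  ω_r=0, ω_s=1
Stage 2: 34(1−ω_c) = −92(0−ω_c)  ⇒  126ω_c = 34  ⇒  ω_c = 17/63
  ⇒ ω_c²/ω_s² = 17/63
Coupling ω_s² = ω_r¹ ⇒ overall = 100/79 × 17/63 = 1700/4977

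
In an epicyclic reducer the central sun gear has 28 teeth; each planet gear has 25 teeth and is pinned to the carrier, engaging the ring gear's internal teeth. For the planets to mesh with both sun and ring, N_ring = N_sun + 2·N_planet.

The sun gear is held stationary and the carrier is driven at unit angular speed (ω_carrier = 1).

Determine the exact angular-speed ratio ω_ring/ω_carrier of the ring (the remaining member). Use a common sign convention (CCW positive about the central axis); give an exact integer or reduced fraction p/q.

53/39

N_ring = 28 + 2·25 = 78
28(ω_s−ω_c) = −78(ω_r−ω_c),  ω_s=0, ω_c=1
ω_r = 1 − (28/78)(0−1) = 53/39
ω_r/ω_c = 53/39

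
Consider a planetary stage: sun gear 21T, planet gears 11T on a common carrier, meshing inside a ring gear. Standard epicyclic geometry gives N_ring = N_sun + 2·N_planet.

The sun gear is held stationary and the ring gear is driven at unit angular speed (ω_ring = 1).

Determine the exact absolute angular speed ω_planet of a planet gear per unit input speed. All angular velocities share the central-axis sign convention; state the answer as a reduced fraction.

43/22

N_ring = 21 + 2·11 = 43
21(ω_s−ω_c) = −43(ω_r−ω_c),  ω_s=0, ω_r=1
21(0−ω_c) = −43(1−ω_c)  ⇒  64ω_c = 43  ⇒  ω_c = 43/64
sun–planet: 21·(0−43/64) = −11·(ω_p−ω_c)  ⇒  ω_p−ω_c = −(21/11)·(-43/64) = 903/704
ω_p = 43/64 + 903/704 = 43/22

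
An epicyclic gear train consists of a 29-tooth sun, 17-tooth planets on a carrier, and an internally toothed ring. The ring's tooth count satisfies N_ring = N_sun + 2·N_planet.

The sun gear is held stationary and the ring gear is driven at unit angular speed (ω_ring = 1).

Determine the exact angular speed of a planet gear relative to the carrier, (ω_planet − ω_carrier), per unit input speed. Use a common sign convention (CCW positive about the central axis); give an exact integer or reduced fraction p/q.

1827/1564

N_ring = 29 + 2·17 = 63
29(ω_s−ω_c) = −63(ω_r−ω_c),  ω_s=0, ω_r=1
29(0−ω_c) = −63(1−ω_c)  ⇒  92ω_c = 63  ⇒  ω_c = 63/92
sun–planet: 29·(0−63/92) = −17·(ω_p−ω_c)  ⇒  ω_p−ω_c = −(29/17)·(-63/92) = 1827/1564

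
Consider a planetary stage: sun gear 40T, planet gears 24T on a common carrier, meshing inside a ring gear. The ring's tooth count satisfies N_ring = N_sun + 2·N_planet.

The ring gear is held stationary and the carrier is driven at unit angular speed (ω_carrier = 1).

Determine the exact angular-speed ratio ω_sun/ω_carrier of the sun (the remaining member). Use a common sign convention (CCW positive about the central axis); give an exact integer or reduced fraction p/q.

16/5

N_ring = 40 + 2·24 = 88
40(ω_s−ω_c) = −88(ω_r−ω_c),  ω_r=0, ω_c=1
ω_s = 1 − (88/40)(0−1) = 16/5
ω_s/ω_c = 16/5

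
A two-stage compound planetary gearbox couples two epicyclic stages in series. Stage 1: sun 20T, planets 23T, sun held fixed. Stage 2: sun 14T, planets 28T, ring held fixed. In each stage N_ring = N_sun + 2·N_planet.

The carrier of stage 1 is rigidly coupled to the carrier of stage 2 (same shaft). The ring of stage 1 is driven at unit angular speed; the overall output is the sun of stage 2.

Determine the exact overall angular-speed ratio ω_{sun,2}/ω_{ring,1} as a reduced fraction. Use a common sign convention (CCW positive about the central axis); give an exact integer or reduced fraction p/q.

198/43

Stage 1: N_ring = 20 + 2·23 = 66
Stage 1: 20(ω_s−ω_c) = −66(ω_r−ω_c),  ω_s=0, ω_r=1
Stage 1: 20(0−ω_c) = −66(1−ω_c)  ⇒  86ω_c = 66  ⇒  ω_c = 33/43
  ⇒ ω_c¹/ω_r¹ = 33/43
Stage 2: N_ring = 14 + 2·28 = 70
Stage 2: 14(ω_s−ω_c) = −70(ω_r−ω_c),  ω_r=0, ω_c=1
Stage 2: ω_s = 1 − (70/14)(0−1) = 6
  ⇒ ω_s²/ω_c² = 6
Coupling ω_c² = ω_c¹ ⇒ overall = 33/43 × 6 = 198/43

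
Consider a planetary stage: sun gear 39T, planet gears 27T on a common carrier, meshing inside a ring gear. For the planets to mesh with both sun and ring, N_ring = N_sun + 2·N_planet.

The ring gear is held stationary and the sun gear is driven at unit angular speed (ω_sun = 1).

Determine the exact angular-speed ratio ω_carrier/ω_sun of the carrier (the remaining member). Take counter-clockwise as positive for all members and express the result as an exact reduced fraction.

13/44

N_ring = 39 + 2·27 = 93
39(ω_s−ω_c) = −93(ω_r−ω_c),  ω_r=0, ω_s=1
39(1−ω_c) = −93(0−ω_c)  ⇒  132ω_c = 39  ⇒  ω_c = 13/44
ω_c/ω_s = 13/44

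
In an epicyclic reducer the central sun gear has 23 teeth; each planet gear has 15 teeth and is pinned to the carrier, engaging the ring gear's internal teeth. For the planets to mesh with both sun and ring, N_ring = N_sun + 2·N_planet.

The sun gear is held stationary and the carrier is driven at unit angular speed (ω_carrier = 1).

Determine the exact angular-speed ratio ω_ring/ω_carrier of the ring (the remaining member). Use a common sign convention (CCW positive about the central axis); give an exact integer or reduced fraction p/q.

76/53

N_ring = 23 + 2·15 = 53
23(ω_s−ω_c) = −53(ω_r−ω_c),  ω_s=0, ω_c=1
ω_r = 1 − (23/53)(0−1) = 76/53
ω_r/ω_c = 76/53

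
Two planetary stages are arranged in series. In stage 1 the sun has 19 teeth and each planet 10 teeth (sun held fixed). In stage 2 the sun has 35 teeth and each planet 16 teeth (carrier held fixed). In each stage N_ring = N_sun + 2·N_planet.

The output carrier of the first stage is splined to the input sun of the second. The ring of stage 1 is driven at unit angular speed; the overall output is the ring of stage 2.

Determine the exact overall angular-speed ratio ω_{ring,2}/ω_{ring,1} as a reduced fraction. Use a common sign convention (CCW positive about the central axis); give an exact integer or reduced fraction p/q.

Stage 1: N_ring = 19 + 2·10 = 39
Stage 1: 19(ω_s−ω_c) = −39(ω_r−ω_c),  ω_s=0, ω_r=1
Stage 1: 19(0−ω_c) = −39(1−ω_c)  ⇒  58ω_c = 39  ⇒  ω_c = 39/58
  ⇒ ω_c¹/ω_r¹ = 39/58
Stage 2: N_ring = 35 + 2·16 = 67
Stage 2: 35(ω_s−ω_c) = −67(ω_r−ω_c),  ω_c=0, ω_s=1
Stage 2: ω_r = 0 − (35/67)(1−0) = -35/67
  ⇒ ω_r²/ω_s² = -35/67
Coupling ω_s² = ω_c¹ ⇒ overall = 39/58 × -35/67 = -1365/3886

-1365/3886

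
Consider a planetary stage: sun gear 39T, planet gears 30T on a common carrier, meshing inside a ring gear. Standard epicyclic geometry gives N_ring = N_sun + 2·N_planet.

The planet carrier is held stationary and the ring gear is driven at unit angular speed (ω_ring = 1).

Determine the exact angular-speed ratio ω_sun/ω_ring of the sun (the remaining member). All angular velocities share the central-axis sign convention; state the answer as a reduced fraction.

N_ring = 39 + 2·30 = 99
39(ω_s−ω_c) = −99(ω_r−ω_c),  ω_c=0, ω_r=1
ω_s = 0 − (99/39)(1−0) = -33/13
ω_s/ω_r = -33/13

-33/13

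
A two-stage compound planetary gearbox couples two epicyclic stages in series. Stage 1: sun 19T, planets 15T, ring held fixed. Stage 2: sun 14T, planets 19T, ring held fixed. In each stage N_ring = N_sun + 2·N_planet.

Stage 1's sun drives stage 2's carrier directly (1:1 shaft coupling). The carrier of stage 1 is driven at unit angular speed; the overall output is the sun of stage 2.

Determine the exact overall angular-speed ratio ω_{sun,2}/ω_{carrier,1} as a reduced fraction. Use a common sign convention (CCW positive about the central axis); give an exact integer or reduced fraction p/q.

2244/133

Stage 1: N_ring = 19 + 2·15 = 49
Stage 1: 19(ω_s−ω_c) = −49(ω_r−ω_c),  ω_r=0, ω_c=1
Stage 1: ω_s = 1 − (49/19)(0−1) = 68/19
  ⇒ ω_s¹/ω_c¹ = 68/19
Stage 2: N_ring = 14 + 2·19 = 52
Stage 2: 14(ω_s−ω_c) = −52(ω_r−ω_c),  ω_r=0, ω_c=1
Stage 2: ω_s = 1 − (52/14)(0−1) = 33/7
  ⇒ ω_s²/ω_c² = 33/7
Coupling ω_c² = ω_s¹ ⇒ overall = 68/19 × 33/7 = 2244/133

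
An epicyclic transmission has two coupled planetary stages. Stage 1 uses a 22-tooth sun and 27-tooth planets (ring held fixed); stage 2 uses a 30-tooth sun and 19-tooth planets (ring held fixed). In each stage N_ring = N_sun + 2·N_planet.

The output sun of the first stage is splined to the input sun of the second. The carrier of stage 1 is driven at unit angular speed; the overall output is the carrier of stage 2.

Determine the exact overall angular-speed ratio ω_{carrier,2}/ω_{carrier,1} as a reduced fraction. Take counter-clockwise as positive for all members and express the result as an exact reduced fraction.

15/11

Stage 1: N_ring = 22 + 2·27 = 76
Stage 1: 22(ω_s−ω_c) = −76(ω_r−ω_c),  ω_r=0, ω_c=1
Stage 1: ω_s = 1 − (76/22)(0−1) = 49/11
  ⇒ ω_s¹/ω_c¹ = 49/11
Stage 2: N_ring = 30 + 2·19 = 68
Stage 2: 30(ω_s−ω_c) = −68(ω_r−ω_c),  ω_r=0, ω_s=1
Stage 2: 30(1−ω_c) = −68(0−ω_c)  ⇒  98ω_c = 30  ⇒  ω_c = 15/49
  ⇒ ω_c²/ω_s² = 15/49
Coupling ω_s² = ω_s¹ ⇒ overall = 49/11 × 15/49 = 15/11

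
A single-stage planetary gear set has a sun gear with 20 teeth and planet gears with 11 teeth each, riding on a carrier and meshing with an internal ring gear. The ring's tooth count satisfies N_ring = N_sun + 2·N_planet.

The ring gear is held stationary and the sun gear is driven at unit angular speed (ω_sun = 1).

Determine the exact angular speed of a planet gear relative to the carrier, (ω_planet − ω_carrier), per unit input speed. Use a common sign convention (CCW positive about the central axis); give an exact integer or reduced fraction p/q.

-420/341

N_ring = 20 + 2·11 = 42
20(ω_s−ω_c) = −42(ω_r−ω_c),  ω_r=0, ω_s=1
20(1−ω_c) = −42(0−ω_c)  ⇒  62ω_c = 20  ⇒  ω_c = 10/31
sun–planet: 20·(1−10/31) = −11·(ω_p−ω_c)  ⇒  ω_p−ω_c = −(20/11)·(21/31) = -420/341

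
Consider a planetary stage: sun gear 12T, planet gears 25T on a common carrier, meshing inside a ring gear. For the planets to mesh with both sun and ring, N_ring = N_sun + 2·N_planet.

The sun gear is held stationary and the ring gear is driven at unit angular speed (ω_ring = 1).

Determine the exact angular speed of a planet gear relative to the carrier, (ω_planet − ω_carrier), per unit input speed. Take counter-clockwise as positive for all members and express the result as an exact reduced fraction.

372/925

N_ring = 12 + 2·25 = 62
12(ω_s−ω_c) = −62(ω_r−ω_c),  ω_s=0, ω_r=1
12(0−ω_c) = −62(1−ω_c)  ⇒  74ω_c = 62  ⇒  ω_c = 31/37
sun–planet: 12·(0−31/37) = −25·(ω_p−ω_c)  ⇒  ω_p−ω_c = −(12/25)·(-31/37) = 372/925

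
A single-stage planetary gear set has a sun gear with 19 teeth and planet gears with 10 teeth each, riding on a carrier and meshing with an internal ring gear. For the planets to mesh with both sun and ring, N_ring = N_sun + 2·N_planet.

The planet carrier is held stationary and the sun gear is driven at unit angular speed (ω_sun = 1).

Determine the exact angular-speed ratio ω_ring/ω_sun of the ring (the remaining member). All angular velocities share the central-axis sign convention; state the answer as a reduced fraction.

-19/39

N_ring = 19 + 2·10 = 39
19(ω_s−ω_c) = −39(ω_r−ω_c),  ω_c=0, ω_s=1
ω_r = 0 − (19/39)(1−0) = -19/39
ω_r/ω_s = -19/39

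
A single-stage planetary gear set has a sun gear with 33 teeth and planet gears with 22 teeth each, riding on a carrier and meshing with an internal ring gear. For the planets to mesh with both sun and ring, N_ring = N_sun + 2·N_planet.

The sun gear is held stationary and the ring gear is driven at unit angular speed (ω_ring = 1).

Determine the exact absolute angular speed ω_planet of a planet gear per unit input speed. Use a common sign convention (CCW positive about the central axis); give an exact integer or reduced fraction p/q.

N_ring = 33 + 2·22 = 77
33(ω_s−ω_c) = −77(ω_r−ω_c),  ω_s=0, ω_r=1
33(0−ω_c) = −77(1−ω_c)  ⇒  110ω_c = 77  ⇒  ω_c = 7/10
sun–planet: 33·(0−7/10) = −22·(ω_p−ω_c)  ⇒  ω_p−ω_c = −(33/22)·(-7/10) = 21/20
ω_p = 7/10 + 21/20 = 7/4

7/4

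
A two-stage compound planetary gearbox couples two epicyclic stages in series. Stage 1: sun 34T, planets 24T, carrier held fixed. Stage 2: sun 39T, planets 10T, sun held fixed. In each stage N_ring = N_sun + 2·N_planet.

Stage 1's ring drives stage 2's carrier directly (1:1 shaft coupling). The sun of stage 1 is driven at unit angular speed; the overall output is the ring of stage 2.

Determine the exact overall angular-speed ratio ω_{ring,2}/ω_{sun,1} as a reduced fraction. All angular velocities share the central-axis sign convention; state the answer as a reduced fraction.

Stage 1: N_ring = 34 + 2·24 = 82
Stage 1: 34(ω_s−ω_c) = −82(ω_r−ω_c),  ω_c=0, ω_s=1
Stage 1: ω_r = 0 − (34/82)(1−0) = -17/41
  ⇒ ω_r¹/ω_s¹ = -17/41
Stage 2: N_ring = 39 + 2·10 = 59
Stage 2: 39(ω_s−ω_c) = −59(ω_r−ω_c),  ω_s=0, ω_c=1
Stage 2: ω_r = 1 − (39/59)(0−1) = 98/59
  ⇒ ω_r²/ω_c² = 98/59
Coupling ω_c² = ω_r¹ ⇒ overall = -17/41 × 98/59 = -1666/2419

-1666/2419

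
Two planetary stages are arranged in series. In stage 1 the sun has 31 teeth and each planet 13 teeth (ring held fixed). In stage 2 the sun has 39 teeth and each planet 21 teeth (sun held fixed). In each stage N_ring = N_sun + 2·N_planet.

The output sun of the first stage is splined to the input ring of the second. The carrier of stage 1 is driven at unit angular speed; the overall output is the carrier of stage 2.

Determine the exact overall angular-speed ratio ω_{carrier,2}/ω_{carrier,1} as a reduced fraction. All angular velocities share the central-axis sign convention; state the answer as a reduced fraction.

297/155

Stage 1: N_ring = 31 + 2·13 = 57
Stage 1: 31(ω_s−ω_c) = −57(ω_r−ω_c),  ω_r=0, ω_c=1
Stage 1: ω_s = 1 − (57/31)(0−1) = 88/31
  ⇒ ω_s¹/ω_c¹ = 88/31
Stage 2: N_ring = 39 + 2·21 = 81
Stage 2: 39(ω_s−ω_c) = −81(ω_r−ω_c),  ω_s=0, ω_r=1
Stage 2: 39(0−ω_c) = −81(1−ω_c)  ⇒  120ω_c = 81  ⇒  ω_c = 27/40
  ⇒ ω_c²/ω_r² = 27/40
Coupling ω_r² = ω_s¹ ⇒ overall = 88/31 × 27/40 = 297/155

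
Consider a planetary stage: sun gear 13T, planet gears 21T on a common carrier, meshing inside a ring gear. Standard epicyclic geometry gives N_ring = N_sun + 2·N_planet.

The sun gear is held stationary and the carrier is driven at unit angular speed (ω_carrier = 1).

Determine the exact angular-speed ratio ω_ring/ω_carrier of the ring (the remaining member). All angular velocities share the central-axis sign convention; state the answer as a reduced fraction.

68/55

N_ring = 13 + 2·21 = 55
13(ω_s−ω_c) = −55(ω_r−ω_c),  ω_s=0, ω_c=1
ω_r = 1 − (13/55)(0−1) = 68/55
ω_r/ω_c = 68/55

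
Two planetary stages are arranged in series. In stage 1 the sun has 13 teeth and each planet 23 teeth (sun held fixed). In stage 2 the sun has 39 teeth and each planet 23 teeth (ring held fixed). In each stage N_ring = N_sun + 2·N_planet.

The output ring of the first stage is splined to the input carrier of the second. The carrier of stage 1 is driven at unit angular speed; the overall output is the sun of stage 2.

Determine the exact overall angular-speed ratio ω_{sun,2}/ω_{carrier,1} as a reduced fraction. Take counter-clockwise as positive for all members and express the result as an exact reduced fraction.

2976/767

Stage 1: N_ring = 13 + 2·23 = 59
Stage 1: 13(ω_s−ω_c) = −59(ω_r−ω_c),  ω_s=0, ω_c=1
Stage 1: ω_r = 1 − (13/59)(0−1) = 72/59
  ⇒ ω_r¹/ω_c¹ = 72/59
Stage 2: N_ring = 39 + 2·23 = 85
Stage 2: 39(ω_s−ω_c) = −85(ω_r−ω_c),  ω_r=0, ω_c=1
Stage 2: ω_s = 1 − (85/39)(0−1) = 124/39
  ⇒ ω_s²/ω_c² = 124/39
Coupling ω_c² = ω_r¹ ⇒ overall = 72/59 × 124/39 = 2976/767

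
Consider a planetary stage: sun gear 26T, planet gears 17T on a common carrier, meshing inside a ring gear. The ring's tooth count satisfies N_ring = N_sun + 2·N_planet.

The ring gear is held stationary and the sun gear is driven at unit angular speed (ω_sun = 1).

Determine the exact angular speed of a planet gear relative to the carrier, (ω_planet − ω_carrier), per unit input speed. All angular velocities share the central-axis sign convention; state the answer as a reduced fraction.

N_ring = 26 + 2·17 = 60
26(ω_s−ω_c) = −60(ω_r−ω_c),  ω_r=0, ω_s=1
26(1−ω_c) = −60(0−ω_c)  ⇒  86ω_c = 26  ⇒  ω_c = 13/43
sun–planet: 26·(1−13/43) = −17·(ω_p−ω_c)  ⇒  ω_p−ω_c = −(26/17)·(30/43) = -780/731

-780/731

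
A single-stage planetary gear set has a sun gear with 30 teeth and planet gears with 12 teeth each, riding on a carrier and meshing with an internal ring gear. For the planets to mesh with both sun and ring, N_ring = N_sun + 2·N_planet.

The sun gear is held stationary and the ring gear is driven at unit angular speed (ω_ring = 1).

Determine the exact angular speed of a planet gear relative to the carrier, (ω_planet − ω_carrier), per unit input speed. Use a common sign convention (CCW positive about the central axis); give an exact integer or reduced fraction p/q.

N_ring = 30 + 2·12 = 54
30(ω_s−ω_c) = −54(ω_r−ω_c),  ω_s=0, ω_r=1
30(0−ω_c) = −54(1−ω_c)  ⇒  84ω_c = 54  ⇒  ω_c = 9/14
sun–planet: 30·(0−9/14) = −12·(ω_p−ω_c)  ⇒  ω_p−ω_c = −(30/12)·(-9/14) = 45/28

45/28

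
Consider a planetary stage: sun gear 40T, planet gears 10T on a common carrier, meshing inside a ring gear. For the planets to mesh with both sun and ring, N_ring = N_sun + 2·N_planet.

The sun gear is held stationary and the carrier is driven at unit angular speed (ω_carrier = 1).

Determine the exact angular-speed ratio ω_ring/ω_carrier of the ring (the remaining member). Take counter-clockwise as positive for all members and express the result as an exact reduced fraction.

5/3

N_ring = 40 + 2·10 = 60
40(ω_s−ω_c) = −60(ω_r−ω_c),  ω_s=0, ω_c=1
ω_r = 1 − (40/60)(0−1) = 5/3
ω_r/ω_c = 5/3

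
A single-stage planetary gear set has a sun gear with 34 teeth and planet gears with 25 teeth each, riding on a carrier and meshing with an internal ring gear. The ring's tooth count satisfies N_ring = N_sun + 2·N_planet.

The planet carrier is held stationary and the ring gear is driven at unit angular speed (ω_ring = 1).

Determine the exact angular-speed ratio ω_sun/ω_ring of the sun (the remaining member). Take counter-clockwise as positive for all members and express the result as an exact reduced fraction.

N_ring = 34 + 2·25 = 84
34(ω_s−ω_c) = −84(ω_r−ω_c),  ω_c=0, ω_r=1
ω_s = 0 − (84/34)(1−0) = -42/17
ω_s/ω_r = -42/17

-42/17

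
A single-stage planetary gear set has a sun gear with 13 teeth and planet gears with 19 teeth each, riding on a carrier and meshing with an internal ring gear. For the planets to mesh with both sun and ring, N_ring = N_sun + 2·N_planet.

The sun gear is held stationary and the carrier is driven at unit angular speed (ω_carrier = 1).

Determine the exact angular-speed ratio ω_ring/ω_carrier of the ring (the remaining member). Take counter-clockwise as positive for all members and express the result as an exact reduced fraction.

64/51

N_ring = 13 + 2·19 = 51
13(ω_s−ω_c) = −51(ω_r−ω_c),  ω_s=0, ω_c=1
ω_r = 1 − (13/51)(0−1) = 64/51
ω_r/ω_c = 64/51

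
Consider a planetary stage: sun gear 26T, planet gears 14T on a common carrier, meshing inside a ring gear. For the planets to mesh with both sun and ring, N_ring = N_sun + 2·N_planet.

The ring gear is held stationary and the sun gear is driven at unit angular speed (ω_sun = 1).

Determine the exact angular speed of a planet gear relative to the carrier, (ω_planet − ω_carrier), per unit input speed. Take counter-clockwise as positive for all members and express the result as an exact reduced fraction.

-351/280

N_ring = 26 + 2·14 = 54
26(ω_s−ω_c) = −54(ω_r−ω_c),  ω_r=0, ω_s=1
26(1−ω_c) = −54(0−ω_c)  ⇒  80ω_c = 26  ⇒  ω_c = 13/40
sun–planet: 26·(1−13/40) = −14·(ω_p−ω_c)  ⇒  ω_p−ω_c = −(26/14)·(27/40) = -351/280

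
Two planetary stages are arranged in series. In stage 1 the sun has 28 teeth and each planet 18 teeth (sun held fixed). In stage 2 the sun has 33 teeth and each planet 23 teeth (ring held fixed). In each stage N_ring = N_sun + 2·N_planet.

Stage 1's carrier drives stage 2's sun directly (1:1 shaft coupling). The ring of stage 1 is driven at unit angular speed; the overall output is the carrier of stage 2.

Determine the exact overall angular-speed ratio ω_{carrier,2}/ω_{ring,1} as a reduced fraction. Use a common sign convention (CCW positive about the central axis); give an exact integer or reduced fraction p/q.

33/161

Stage 1: N_ring = 28 + 2·18 = 64
Stage 1: 28(ω_s−ω_c) = −64(ω_r−ω_c),  ω_s=0, ω_r=1
Stage 1: 28(0−ω_c) = −64(1−ω_c)  ⇒  92ω_c = 64  ⇒  ω_c = 16/23
  ⇒ ω_c¹/ω_r¹ = 16/23
Stage 2: N_ring = 33 + 2·23 = 79
Stage 2: 33(ω_s−ω_c) = −79(ω_r−ω_c),  ω_r=0, ω_s=1
Stage 2: 33(1−ω_c) = −79(0−ω_c)  ⇒  112ω_c = 33  ⇒  ω_c = 33/112
  ⇒ ω_c²/ω_s² = 33/112
Coupling ω_s² = ω_c¹ ⇒ overall = 16/23 × 33/112 = 33/161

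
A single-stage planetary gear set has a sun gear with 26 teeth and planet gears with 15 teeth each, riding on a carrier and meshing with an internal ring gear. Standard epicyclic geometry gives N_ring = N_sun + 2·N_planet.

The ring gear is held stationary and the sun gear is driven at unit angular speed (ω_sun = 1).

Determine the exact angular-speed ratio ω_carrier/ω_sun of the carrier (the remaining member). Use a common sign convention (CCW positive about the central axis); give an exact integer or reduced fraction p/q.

N_ring = 26 + 2·15 = 56
26(ω_s−ω_c) = −56(ω_r−ω_c),  ω_r=0, ω_s=1
26(1−ω_c) = −56(0−ω_c)  ⇒  82ω_c = 26  ⇒  ω_c = 13/41
ω_c/ω_s = 13/41

13/41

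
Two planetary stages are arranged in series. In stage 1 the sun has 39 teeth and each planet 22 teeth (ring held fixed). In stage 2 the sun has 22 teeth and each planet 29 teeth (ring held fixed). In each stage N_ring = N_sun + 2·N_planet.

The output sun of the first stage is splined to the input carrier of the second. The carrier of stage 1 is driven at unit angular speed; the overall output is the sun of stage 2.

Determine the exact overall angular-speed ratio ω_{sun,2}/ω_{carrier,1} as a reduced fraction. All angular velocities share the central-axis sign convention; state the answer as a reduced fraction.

2074/143

Stage 1: N_ring = 39 + 2·22 = 83
Stage 1: 39(ω_s−ω_c) = −83(ω_r−ω_c),  ω_r=0, ω_c=1
Stage 1: ω_s = 1 − (83/39)(0−1) = 122/39
  ⇒ ω_s¹/ω_c¹ = 122/39
Stage 2: N_ring = 22 + 2·29 = 80
Stage 2: 22(ω_s−ω_c) = −80(ω_r−ω_c),  ω_r=0, ω_c=1
Stage 2: ω_s = 1 − (80/22)(0−1) = 51/11
  ⇒ ω_s²/ω_c² = 51/11
Coupling ω_c² = ω_s¹ ⇒ overall = 122/39 × 51/11 = 2074/143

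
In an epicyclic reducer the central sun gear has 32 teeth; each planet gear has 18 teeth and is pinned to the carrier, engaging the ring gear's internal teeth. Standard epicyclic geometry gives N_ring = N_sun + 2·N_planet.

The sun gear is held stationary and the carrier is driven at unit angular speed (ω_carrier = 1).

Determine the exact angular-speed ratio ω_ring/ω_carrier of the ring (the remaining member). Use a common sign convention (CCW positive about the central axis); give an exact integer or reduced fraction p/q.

25/17

N_ring = 32 + 2·18 = 68
32(ω_s−ω_c) = −68(ω_r−ω_c),  ω_s=0, ω_c=1
ω_r = 1 − (32/68)(0−1) = 25/17
ω_r/ω_c = 25/17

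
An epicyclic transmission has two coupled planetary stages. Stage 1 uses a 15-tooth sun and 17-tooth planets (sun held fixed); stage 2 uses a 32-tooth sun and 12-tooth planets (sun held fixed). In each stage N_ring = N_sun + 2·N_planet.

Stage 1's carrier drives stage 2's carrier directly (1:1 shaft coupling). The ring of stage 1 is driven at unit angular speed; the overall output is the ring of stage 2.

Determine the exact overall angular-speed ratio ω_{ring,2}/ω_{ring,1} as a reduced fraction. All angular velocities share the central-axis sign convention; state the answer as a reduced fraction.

Stage 1: N_ring = 15 + 2·17 = 49
Stage 1: 15(ω_s−ω_c) = −49(ω_r−ω_c),  ω_s=0, ω_r=1
Stage 1: 15(0−ω_c) = −49(1−ω_c)  ⇒  64ω_c = 49  ⇒  ω_c = 49/64
  ⇒ ω_c¹/ω_r¹ = 49/64
Stage 2: N_ring = 32 + 2·12 = 56
Stage 2: 32(ω_s−ω_c) = −56(ω_r−ω_c),  ω_s=0, ω_c=1
Stage 2: ω_r = 1 − (32/56)(0−1) = 11/7
  ⇒ ω_r²/ω_c² = 11/7
Coupling ω_c² = ω_c¹ ⇒ overall = 49/64 × 11/7 = 77/64

77/64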